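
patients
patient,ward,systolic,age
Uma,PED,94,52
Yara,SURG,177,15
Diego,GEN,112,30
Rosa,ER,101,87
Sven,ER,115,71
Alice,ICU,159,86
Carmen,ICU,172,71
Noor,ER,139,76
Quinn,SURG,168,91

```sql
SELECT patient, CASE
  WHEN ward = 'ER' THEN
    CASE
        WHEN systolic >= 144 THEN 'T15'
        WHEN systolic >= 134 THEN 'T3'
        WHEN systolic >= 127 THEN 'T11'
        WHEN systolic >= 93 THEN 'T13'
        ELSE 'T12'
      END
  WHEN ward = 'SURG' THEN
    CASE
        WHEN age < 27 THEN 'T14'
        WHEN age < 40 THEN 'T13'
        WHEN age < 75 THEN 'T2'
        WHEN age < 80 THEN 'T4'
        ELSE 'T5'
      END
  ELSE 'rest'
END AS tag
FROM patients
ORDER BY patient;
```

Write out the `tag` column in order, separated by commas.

patient=Alice: ward='ICU' → outer ELSE → rest
patient=Carmen: ward='ICU' → outer ELSE → rest
patient=Diego: ward='GEN' → outer ELSE → rest
patient=Noor: ward='ER' → inner[systolic >= 134] → T3
patient=Quinn: ward='SURG' → inner[ELSE] → T5
patient=Rosa: ward='ER' → inner[systolic >= 93] → T13
patient=Sven: ward='ER' → inner[systolic >= 93] → T13
patient=Uma: ward='PED' → outer ELSE → rest
patient=Yara: ward='SURG' → inner[age < 27] → T14

rest, rest, rest, T3, T5, T13, T13, rest, T14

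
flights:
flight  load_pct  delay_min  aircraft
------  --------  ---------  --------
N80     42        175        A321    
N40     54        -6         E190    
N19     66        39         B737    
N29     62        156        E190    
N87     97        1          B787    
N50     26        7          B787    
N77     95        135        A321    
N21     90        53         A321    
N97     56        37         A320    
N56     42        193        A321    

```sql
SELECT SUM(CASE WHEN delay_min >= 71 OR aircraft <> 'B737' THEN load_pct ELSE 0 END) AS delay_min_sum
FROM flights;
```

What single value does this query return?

flight=N80: ✓ → 42
flight=N40: ✓ → 54
flight=N19: ✗
flight=N29: ✓ → 62
flight=N87: ✓ → 97
flight=N50: ✓ → 26
flight=N77: ✓ → 95
flight=N21: ✓ → 90
flight=N97: ✓ → 56
flight=N56: ✓ → 42
delay_min_sum = 42 + 54 + 62 + 97 + 26 + 95 + 90 + 56 + 42 = 564

564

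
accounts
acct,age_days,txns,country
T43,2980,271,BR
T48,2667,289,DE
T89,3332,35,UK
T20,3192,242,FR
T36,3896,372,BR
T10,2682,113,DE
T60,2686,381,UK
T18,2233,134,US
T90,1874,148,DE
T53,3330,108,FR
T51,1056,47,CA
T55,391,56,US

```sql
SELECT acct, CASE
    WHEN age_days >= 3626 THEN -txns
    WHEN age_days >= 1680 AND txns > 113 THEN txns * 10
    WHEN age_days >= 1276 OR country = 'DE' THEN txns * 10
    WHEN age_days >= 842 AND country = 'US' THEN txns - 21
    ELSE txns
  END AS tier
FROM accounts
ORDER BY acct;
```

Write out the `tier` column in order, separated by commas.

acct=T10: age_days >= 1276 OR country = 'DE' → 1130
acct=T18: age_days >= 1680 AND txns > 113 → 1340
acct=T20: age_days >= 1680 AND txns > 113 → 2420
acct=T36: age_days >= 3626 → -372
acct=T43: age_days >= 1680 AND txns > 113 → 2710
acct=T48: age_days >= 1680 AND txns > 113 → 2890
acct=T51: ELSE → 47
acct=T53: age_days >= 1276 OR country = 'DE' → 1080
acct=T55: ELSE → 56
acct=T60: age_days >= 1680 AND txns > 113 → 3810
acct=T89: age_days >= 1276 OR country = 'DE' → 350
acct=T90: age_days >= 1680 AND txns > 113 → 1480

1130, 1340, 2420, -372, 2710, 2890, 47, 1080, 56, 3810, 350, 1480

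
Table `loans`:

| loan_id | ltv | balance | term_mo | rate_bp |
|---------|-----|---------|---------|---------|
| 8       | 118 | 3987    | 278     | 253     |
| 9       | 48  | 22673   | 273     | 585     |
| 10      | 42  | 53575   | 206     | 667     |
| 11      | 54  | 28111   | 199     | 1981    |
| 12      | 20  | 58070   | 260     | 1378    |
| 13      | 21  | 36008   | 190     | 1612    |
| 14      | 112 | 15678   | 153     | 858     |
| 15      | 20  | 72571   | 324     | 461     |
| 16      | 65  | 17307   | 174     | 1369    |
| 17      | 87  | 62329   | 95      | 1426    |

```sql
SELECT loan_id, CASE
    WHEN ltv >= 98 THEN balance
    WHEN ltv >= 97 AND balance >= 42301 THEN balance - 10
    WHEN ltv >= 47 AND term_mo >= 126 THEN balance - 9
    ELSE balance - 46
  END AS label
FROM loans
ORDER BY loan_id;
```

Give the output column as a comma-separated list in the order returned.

loan_id=8: ltv >= 98 → 3987
loan_id=9: ltv >= 47 AND term_mo >= 126 → 22664
loan_id=10: ELSE → 53529
loan_id=11: ltv >= 47 AND term_mo >= 126 → 28102
loan_id=12: ELSE → 58024
loan_id=13: ELSE → 35962
loan_id=14: ltv >= 98 → 15678
loan_id=15: ELSE → 72525
loan_id=16: ltv >= 47 AND term_mo >= 126 → 17298
loan_id=17: ELSE → 62283

3987, 22664, 53529, 28102, 58024, 35962, 15678, 72525, 17298, 62283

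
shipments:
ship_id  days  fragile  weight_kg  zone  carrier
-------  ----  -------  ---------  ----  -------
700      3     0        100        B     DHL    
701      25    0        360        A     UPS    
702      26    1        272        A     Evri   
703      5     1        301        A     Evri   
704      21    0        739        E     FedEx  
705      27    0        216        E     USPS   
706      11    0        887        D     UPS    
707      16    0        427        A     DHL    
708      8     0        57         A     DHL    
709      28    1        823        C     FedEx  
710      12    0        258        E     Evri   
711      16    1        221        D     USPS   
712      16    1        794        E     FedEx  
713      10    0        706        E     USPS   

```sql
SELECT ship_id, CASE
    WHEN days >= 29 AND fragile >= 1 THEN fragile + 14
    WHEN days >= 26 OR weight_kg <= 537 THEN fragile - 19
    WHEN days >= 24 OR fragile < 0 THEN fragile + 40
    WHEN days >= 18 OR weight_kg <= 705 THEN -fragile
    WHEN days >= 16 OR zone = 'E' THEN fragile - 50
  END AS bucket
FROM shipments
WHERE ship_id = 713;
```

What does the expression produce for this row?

-50

ship_id = 713: days=10, fragile=0, weight_kg=706, zone=E, carrier=USPS.
days >= 29 AND fragile >= 1 → false
days >= 26 OR weight_kg <= 537 → false
days >= 24 OR fragile < 0 → false
days >= 18 OR weight_kg <= 705 → false
days >= 16 OR zone = 'E' → true → -50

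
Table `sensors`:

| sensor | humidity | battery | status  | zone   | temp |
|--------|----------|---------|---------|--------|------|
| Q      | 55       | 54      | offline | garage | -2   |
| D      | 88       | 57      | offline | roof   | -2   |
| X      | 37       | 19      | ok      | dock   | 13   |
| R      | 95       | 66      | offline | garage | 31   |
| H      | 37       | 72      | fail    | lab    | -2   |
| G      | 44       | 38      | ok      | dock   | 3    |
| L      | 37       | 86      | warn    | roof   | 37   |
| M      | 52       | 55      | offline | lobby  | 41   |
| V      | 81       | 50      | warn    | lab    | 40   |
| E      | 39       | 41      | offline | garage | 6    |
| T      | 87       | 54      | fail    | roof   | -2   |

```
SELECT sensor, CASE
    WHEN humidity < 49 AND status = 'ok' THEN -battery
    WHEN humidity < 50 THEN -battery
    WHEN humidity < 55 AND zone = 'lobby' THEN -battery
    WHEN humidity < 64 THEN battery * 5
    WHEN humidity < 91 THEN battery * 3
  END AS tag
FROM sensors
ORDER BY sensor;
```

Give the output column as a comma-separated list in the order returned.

sensor=D: humidity < 91 → 171
sensor=E: humidity < 50 → -41
sensor=G: humidity < 49 AND status = 'ok' → -38
sensor=H: humidity < 50 → -72
sensor=L: humidity < 50 → -86
sensor=M: humidity < 55 AND zone = 'lobby' → -55
sensor=Q: humidity < 64 → 270
sensor=R: (no match → NULL) → NULL
sensor=T: humidity < 91 → 162
sensor=V: humidity < 91 → 150
sensor=X: humidity < 49 AND status = 'ok' → -19

171, -41, -38, -72, -86, -55, 270, NULL, 162, 150, -19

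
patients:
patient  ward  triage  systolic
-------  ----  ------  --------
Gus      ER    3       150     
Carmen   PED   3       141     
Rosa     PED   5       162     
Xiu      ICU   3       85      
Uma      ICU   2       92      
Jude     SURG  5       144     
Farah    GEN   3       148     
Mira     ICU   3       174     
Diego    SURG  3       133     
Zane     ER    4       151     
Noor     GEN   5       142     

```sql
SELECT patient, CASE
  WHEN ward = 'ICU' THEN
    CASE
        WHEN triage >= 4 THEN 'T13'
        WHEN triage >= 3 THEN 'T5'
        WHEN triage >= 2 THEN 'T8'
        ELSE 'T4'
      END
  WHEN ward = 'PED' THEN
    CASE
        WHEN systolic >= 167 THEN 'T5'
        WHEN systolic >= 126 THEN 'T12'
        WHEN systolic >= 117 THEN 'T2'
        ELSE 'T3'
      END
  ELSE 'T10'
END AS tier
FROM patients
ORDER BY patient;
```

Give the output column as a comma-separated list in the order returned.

patient=Carmen: ward='PED' → inner[systolic >= 126] → T12
patient=Diego: ward='SURG' → outer ELSE → T10
patient=Farah: ward='GEN' → outer ELSE → T10
patient=Gus: ward='ER' → outer ELSE → T10
patient=Jude: ward='SURG' → outer ELSE → T10
patient=Mira: ward='ICU' → inner[triage >= 3] → T5
patient=Noor: ward='GEN' → outer ELSE → T10
patient=Rosa: ward='PED' → inner[systolic >= 126] → T12
patient=Uma: ward='ICU' → inner[triage >= 2] → T8
patient=Xiu: ward='ICU' → inner[triage >= 3] → T5
patient=Zane: ward='ER' → outer ELSE → T10

T12, T10, T10, T10, T10, T5, T10, T12, T8, T5, T10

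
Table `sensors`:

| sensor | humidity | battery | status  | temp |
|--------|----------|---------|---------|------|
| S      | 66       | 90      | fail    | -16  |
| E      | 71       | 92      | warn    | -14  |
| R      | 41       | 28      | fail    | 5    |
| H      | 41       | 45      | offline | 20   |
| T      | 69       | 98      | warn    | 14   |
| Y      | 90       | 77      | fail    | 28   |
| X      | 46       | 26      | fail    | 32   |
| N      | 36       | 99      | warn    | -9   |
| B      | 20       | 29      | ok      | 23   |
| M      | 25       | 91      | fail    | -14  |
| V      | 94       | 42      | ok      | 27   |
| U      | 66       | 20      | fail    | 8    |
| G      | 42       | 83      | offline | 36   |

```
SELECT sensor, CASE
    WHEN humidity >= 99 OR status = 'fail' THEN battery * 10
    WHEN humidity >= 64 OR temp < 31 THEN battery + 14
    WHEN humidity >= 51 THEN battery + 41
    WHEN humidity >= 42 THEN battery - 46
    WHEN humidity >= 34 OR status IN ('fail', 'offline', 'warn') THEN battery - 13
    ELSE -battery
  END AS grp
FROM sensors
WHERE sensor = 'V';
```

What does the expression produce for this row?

sensor = V: humidity=94, battery=42, status=ok, temp=27.
humidity >= 99 OR status = 'fail' → false
humidity >= 64 OR temp < 31 → true → 56

56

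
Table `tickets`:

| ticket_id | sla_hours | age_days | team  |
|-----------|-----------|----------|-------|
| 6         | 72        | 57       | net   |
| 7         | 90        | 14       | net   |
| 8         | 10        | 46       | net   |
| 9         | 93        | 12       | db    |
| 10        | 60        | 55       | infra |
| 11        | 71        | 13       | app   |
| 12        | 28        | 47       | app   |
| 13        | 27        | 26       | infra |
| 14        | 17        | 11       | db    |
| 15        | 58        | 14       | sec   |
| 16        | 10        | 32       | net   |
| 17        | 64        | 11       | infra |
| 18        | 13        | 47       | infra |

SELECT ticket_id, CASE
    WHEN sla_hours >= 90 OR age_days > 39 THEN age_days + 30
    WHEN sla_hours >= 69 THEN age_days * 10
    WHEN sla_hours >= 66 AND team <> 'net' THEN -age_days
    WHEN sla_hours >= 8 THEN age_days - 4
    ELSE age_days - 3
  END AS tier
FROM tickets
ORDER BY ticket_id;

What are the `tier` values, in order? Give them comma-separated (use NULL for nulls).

87, 44, 76, 42, 85, 130, 77, 22, 7, 10, 28, 7, 77

ticket_id=6: sla_hours >= 90 OR age_days > 39 → 87
ticket_id=7: sla_hours >= 90 OR age_days > 39 → 44
ticket_id=8: sla_hours >= 90 OR age_days > 39 → 76
ticket_id=9: sla_hours >= 90 OR age_days > 39 → 42
ticket_id=10: sla_hours >= 90 OR age_days > 39 → 85
ticket_id=11: sla_hours >= 69 → 130
ticket_id=12: sla_hours >= 90 OR age_days > 39 → 77
ticket_id=13: sla_hours >= 8 → 22
ticket_id=14: sla_hours >= 8 → 7
ticket_id=15: sla_hours >= 8 → 10
ticket_id=16: sla_hours >= 8 → 28
ticket_id=17: sla_hours >= 8 → 7
ticket_id=18: sla_hours >= 90 OR age_days > 39 → 77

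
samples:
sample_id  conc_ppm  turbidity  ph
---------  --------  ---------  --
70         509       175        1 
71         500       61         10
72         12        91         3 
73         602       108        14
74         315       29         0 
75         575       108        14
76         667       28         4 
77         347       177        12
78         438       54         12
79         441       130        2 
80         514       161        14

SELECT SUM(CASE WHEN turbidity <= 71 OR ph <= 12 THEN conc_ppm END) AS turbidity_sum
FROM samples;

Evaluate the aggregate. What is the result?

sample_id=70: ✓ → 509
sample_id=71: ✓ → 500
sample_id=72: ✓ → 12
sample_id=73: ✗
sample_id=74: ✓ → 315
sample_id=75: ✗
sample_id=76: ✓ → 667
sample_id=77: ✓ → 347
sample_id=78: ✓ → 438
sample_id=79: ✓ → 441
sample_id=80: ✗
turbidity_sum = 509 + 500 + 12 + 315 + 667 + 347 + 438 + 441 = 3229

3229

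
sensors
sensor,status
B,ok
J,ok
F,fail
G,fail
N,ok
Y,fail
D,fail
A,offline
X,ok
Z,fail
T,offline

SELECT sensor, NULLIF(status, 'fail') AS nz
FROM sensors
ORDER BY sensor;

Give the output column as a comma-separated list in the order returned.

offline, ok, NULL, NULL, NULL, ok, ok, offline, ok, NULL, NULL

sensor=A: status=offline vs fail: differ → offline
sensor=B: status=ok vs fail: differ → ok
sensor=D: status=fail vs fail: equal → NULL
sensor=F: status=fail vs fail: equal → NULL
sensor=G: status=fail vs fail: equal → NULL
sensor=J: status=ok vs fail: differ → ok
sensor=N: status=ok vs fail: differ → ok
sensor=T: status=offline vs fail: differ → offline
sensor=X: status=ok vs fail: differ → ok
sensor=Y: status=fail vs fail: equal → NULL
sensor=Z: status=fail vs fail: equal → NULL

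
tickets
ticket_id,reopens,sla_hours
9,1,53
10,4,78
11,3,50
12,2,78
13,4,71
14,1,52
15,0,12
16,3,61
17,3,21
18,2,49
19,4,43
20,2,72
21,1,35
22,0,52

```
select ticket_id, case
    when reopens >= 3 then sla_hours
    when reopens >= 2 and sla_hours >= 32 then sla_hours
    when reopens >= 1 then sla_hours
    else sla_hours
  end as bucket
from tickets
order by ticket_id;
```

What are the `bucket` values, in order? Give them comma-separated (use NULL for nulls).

53, 78, 50, 78, 71, 52, 12, 61, 21, 49, 43, 72, 35, 52

ticket_id=9: reopens >= 1 → 53
ticket_id=10: reopens >= 3 → 78
ticket_id=11: reopens >= 3 → 50
ticket_id=12: reopens >= 2 and sla_hours >= 32 → 78
ticket_id=13: reopens >= 3 → 71
ticket_id=14: reopens >= 1 → 52
ticket_id=15: ELSE → 12
ticket_id=16: reopens >= 3 → 61
ticket_id=17: reopens >= 3 → 21
ticket_id=18: reopens >= 2 and sla_hours >= 32 → 49
ticket_id=19: reopens >= 3 → 43
ticket_id=20: reopens >= 2 and sla_hours >= 32 → 72
ticket_id=21: reopens >= 1 → 35
ticket_id=22: ELSE → 52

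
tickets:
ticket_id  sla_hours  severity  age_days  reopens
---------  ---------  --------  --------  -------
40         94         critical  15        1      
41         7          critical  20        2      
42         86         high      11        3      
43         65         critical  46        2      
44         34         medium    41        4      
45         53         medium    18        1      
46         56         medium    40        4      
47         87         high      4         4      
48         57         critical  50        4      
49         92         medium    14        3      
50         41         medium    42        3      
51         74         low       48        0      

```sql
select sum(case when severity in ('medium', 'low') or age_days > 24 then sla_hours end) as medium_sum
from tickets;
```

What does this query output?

472

ticket_id=40: ✗
ticket_id=41: ✗
ticket_id=42: ✗
ticket_id=43: ✓ → 65
ticket_id=44: ✓ → 34
ticket_id=45: ✓ → 53
ticket_id=46: ✓ → 56
ticket_id=47: ✗
ticket_id=48: ✓ → 57
ticket_id=49: ✓ → 92
ticket_id=50: ✓ → 41
ticket_id=51: ✓ → 74
medium_sum = 65 + 34 + 53 + 56 + 57 + 92 + 41 + 74 = 472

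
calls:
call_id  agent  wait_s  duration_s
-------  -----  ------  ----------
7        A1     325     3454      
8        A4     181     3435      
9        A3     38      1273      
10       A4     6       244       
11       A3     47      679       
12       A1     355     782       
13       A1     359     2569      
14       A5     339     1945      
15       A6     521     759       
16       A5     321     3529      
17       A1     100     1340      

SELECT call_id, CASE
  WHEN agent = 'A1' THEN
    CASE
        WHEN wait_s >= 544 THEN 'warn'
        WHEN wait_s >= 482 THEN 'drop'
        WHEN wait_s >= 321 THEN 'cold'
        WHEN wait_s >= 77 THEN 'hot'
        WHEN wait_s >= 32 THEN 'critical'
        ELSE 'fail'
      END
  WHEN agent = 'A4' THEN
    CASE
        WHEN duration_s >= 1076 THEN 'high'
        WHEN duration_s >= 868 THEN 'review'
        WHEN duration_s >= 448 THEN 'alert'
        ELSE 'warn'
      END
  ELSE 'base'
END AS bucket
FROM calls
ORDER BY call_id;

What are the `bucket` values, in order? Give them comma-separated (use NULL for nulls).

call_id=7: agent='A1' → inner[wait_s >= 321] → cold
call_id=8: agent='A4' → inner[duration_s >= 1076] → high
call_id=9: agent='A3' → outer ELSE → base
call_id=10: agent='A4' → inner[ELSE] → warn
call_id=11: agent='A3' → outer ELSE → base
call_id=12: agent='A1' → inner[wait_s >= 321] → cold
call_id=13: agent='A1' → inner[wait_s >= 321] → cold
call_id=14: agent='A5' → outer ELSE → base
call_id=15: agent='A6' → outer ELSE → base
call_id=16: agent='A5' → outer ELSE → base
call_id=17: agent='A1' → inner[wait_s >= 77] → hot

cold, high, base, warn, base, cold, cold, base, base, base, hot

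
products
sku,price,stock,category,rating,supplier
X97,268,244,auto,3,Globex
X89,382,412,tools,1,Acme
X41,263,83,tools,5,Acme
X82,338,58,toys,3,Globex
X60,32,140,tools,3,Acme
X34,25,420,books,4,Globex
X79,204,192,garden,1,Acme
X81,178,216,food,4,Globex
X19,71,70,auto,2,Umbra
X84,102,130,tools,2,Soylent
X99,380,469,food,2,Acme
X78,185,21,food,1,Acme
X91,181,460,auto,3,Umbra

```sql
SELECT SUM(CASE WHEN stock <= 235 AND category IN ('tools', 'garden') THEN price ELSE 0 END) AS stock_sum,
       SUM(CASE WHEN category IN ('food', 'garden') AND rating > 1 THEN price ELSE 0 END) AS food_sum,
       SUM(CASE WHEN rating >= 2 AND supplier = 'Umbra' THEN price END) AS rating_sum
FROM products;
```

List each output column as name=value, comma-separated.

stock_sum=601, food_sum=558, rating_sum=252

[stock_sum: stock <= 235 AND category IN ('tools', 'garden')]
sku=X97: ✗
sku=X89: ✗
sku=X41: ✓ → 263
sku=X82: ✗
sku=X60: ✓ → 32
sku=X34: ✗
sku=X79: ✓ → 204
sku=X81: ✗
sku=X19: ✗
sku=X84: ✓ → 102
sku=X99: ✗
sku=X78: ✗
sku=X91: ✗
stock_sum = 263 + 32 + 204 + 102 = 601
—
[food_sum: category IN ('food', 'garden') AND rating > 1]
sku=X97: ✗
sku=X89: ✗
sku=X41: ✗
sku=X82: ✗
sku=X60: ✗
sku=X34: ✗
sku=X79: ✗
sku=X81: ✓ → 178
sku=X19: ✗
sku=X84: ✗
sku=X99: ✓ → 380
sku=X78: ✗
sku=X91: ✗
food_sum = 178 + 380 = 558
—
[rating_sum: rating >= 2 AND supplier = 'Umbra']
sku=X97: ✗
sku=X89: ✗
sku=X41: ✗
sku=X82: ✗
sku=X60: ✗
sku=X34: ✗
sku=X79: ✗
sku=X81: ✗
sku=X19: ✓ → 71
sku=X84: ✗
sku=X99: ✗
sku=X78: ✗
sku=X91: ✓ → 181
rating_sum = 71 + 181 = 252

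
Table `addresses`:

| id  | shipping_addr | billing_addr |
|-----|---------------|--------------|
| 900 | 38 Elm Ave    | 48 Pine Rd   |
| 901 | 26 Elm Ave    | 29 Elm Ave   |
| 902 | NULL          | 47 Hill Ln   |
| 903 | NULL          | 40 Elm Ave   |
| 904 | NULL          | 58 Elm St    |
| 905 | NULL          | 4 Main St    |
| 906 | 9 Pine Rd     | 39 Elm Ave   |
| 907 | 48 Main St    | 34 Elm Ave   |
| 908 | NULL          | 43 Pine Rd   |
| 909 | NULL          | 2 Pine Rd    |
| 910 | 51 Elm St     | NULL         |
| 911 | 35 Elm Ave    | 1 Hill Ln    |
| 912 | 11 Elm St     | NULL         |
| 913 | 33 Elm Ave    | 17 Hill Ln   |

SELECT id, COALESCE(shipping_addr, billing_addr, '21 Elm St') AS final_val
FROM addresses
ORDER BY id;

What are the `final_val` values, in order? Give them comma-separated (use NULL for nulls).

id=900: shipping_addr=38 Elm Ave → 38 Elm Ave
id=901: shipping_addr=26 Elm Ave → 26 Elm Ave
id=902: shipping_addr=NULL, billing_addr=47 Hill Ln → 47 Hill Ln
id=903: shipping_addr=NULL, billing_addr=40 Elm Ave → 40 Elm Ave
id=904: shipping_addr=NULL, billing_addr=58 Elm St → 58 Elm St
id=905: shipping_addr=NULL, billing_addr=4 Main St → 4 Main St
id=906: shipping_addr=9 Pine Rd → 9 Pine Rd
id=907: shipping_addr=48 Main St → 48 Main St
id=908: shipping_addr=NULL, billing_addr=43 Pine Rd → 43 Pine Rd
id=909: shipping_addr=NULL, billing_addr=2 Pine Rd → 2 Pine Rd
id=910: shipping_addr=51 Elm St → 51 Elm St
id=911: shipping_addr=35 Elm Ave → 35 Elm Ave
id=912: shipping_addr=11 Elm St → 11 Elm St
id=913: shipping_addr=33 Elm Ave → 33 Elm Ave

38 Elm Ave, 26 Elm Ave, 47 Hill Ln, 40 Elm Ave, 58 Elm St, 4 Main St, 9 Pine Rd, 48 Main St, 43 Pine Rd, 2 Pine Rd, 51 Elm St, 35 Elm Ave, 11 Elm St, 33 Elm Ave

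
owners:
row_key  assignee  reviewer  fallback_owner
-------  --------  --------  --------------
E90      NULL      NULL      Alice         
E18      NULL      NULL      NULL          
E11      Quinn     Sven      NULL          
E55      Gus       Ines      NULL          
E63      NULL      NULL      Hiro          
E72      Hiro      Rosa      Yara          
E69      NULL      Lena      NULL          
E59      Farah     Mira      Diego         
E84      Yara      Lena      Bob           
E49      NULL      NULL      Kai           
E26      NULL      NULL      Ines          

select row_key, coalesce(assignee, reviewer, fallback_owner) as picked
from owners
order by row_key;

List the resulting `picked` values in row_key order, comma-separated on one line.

row_key=E11: assignee=Quinn → Quinn
row_key=E18: assignee=NULL, reviewer=NULL, fallback_owner=NULL (all NULL) → NULL
row_key=E26: assignee=NULL, reviewer=NULL, fallback_owner=Ines → Ines
row_key=E49: assignee=NULL, reviewer=NULL, fallback_owner=Kai → Kai
row_key=E55: assignee=Gus → Gus
row_key=E59: assignee=Farah → Farah
row_key=E63: assignee=NULL, reviewer=NULL, fallback_owner=Hiro → Hiro
row_key=E69: assignee=NULL, reviewer=Lena → Lena
row_key=E72: assignee=Hiro → Hiro
row_key=E84: assignee=Yara → Yara
row_key=E90: assignee=NULL, reviewer=NULL, fallback_owner=Alice → Alice

Quinn, NULL, Ines, Kai, Gus, Farah, Hiro, Lena, Hiro, Yara, Alice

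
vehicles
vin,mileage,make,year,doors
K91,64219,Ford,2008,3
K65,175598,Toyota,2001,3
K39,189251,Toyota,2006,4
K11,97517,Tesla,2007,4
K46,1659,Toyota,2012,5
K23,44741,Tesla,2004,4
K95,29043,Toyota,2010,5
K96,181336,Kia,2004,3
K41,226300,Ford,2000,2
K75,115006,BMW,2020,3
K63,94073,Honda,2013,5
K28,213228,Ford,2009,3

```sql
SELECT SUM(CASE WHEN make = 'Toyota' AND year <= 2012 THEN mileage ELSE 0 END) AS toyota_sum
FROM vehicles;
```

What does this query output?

395551

vin=K91: ✗
vin=K65: ✓ → 175598
vin=K39: ✓ → 189251
vin=K11: ✗
vin=K46: ✓ → 1659
vin=K23: ✗
vin=K95: ✓ → 29043
vin=K96: ✗
vin=K41: ✗
vin=K75: ✗
vin=K63: ✗
vin=K28: ✗
toyota_sum = 175598 + 189251 + 1659 + 29043 = 395551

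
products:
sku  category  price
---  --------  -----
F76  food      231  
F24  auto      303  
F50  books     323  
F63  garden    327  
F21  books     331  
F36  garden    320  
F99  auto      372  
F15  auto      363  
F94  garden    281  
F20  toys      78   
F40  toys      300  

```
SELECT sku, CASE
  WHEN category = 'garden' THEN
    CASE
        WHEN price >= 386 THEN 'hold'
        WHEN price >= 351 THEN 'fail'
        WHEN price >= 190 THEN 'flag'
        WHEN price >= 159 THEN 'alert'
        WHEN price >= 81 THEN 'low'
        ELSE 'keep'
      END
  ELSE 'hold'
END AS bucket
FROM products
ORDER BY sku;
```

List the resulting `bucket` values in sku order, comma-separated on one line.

hold, hold, hold, hold, flag, hold, hold, flag, hold, flag, hold

sku=F15: category='auto' → outer ELSE → hold
sku=F20: category='toys' → outer ELSE → hold
sku=F21: category='books' → outer ELSE → hold
sku=F24: category='auto' → outer ELSE → hold
sku=F36: category='garden' → inner[price >= 190] → flag
sku=F40: category='toys' → outer ELSE → hold
sku=F50: category='books' → outer ELSE → hold
sku=F63: category='garden' → inner[price >= 190] → flag
sku=F76: category='food' → outer ELSE → hold
sku=F94: category='garden' → inner[price >= 190] → flag
sku=F99: category='auto' → outer ELSE → hold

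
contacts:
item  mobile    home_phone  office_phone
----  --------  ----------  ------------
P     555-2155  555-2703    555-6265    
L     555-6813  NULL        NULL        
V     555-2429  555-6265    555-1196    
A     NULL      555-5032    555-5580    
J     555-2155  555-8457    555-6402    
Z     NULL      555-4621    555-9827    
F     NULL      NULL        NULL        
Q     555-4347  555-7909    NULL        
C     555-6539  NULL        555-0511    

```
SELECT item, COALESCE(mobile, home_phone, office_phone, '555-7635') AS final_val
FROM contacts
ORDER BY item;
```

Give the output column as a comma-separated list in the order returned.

item=A: mobile=NULL, home_phone=555-5032 → 555-5032
item=C: mobile=555-6539 → 555-6539
item=F: mobile=NULL, home_phone=NULL, office_phone=NULL, → literal 555-7635 → 555-7635
item=J: mobile=555-2155 → 555-2155
item=L: mobile=555-6813 → 555-6813
item=P: mobile=555-2155 → 555-2155
item=Q: mobile=555-4347 → 555-4347
item=V: mobile=555-2429 → 555-2429
item=Z: mobile=NULL, home_phone=555-4621 → 555-4621

555-5032, 555-6539, 555-7635, 555-2155, 555-6813, 555-2155, 555-4347, 555-2429, 555-4621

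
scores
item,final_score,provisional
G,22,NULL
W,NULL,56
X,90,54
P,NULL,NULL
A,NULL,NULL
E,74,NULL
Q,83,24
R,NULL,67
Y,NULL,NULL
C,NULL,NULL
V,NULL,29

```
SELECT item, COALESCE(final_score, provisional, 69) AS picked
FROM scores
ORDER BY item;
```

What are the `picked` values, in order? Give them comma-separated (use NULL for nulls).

item=A: final_score=NULL, provisional=NULL, → literal 69 → 69
item=C: final_score=NULL, provisional=NULL, → literal 69 → 69
item=E: final_score=74 → 74
item=G: final_score=22 → 22
item=P: final_score=NULL, provisional=NULL, → literal 69 → 69
item=Q: final_score=83 → 83
item=R: final_score=NULL, provisional=67 → 67
item=V: final_score=NULL, provisional=29 → 29
item=W: final_score=NULL, provisional=56 → 56
item=X: final_score=90 → 90
item=Y: final_score=NULL, provisional=NULL, → literal 69 → 69

69, 69, 74, 22, 69, 83, 67, 29, 56, 90, 69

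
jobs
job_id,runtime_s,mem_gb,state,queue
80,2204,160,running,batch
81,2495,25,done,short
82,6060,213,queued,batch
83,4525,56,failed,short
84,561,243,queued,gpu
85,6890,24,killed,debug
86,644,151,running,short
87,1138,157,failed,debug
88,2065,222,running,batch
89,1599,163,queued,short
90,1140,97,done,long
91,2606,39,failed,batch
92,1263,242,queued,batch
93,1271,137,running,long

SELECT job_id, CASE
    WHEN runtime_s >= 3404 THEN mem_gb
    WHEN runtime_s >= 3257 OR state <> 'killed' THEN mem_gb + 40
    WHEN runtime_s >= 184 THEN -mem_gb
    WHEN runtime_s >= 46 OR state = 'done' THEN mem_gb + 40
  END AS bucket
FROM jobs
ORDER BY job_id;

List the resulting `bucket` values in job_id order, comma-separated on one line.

200, 65, 213, 56, 283, 24, 191, 197, 262, 203, 137, 79, 282, 177

job_id=80: runtime_s >= 3257 OR state <> 'killed' → 200
job_id=81: runtime_s >= 3257 OR state <> 'killed' → 65
job_id=82: runtime_s >= 3404 → 213
job_id=83: runtime_s >= 3404 → 56
job_id=84: runtime_s >= 3257 OR state <> 'killed' → 283
job_id=85: runtime_s >= 3404 → 24
job_id=86: runtime_s >= 3257 OR state <> 'killed' → 191
job_id=87: runtime_s >= 3257 OR state <> 'killed' → 197
job_id=88: runtime_s >= 3257 OR state <> 'killed' → 262
job_id=89: runtime_s >= 3257 OR state <> 'killed' → 203
job_id=90: runtime_s >= 3257 OR state <> 'killed' → 137
job_id=91: runtime_s >= 3257 OR state <> 'killed' → 79
job_id=92: runtime_s >= 3257 OR state <> 'killed' → 282
job_id=93: runtime_s >= 3257 OR state <> 'killed' → 177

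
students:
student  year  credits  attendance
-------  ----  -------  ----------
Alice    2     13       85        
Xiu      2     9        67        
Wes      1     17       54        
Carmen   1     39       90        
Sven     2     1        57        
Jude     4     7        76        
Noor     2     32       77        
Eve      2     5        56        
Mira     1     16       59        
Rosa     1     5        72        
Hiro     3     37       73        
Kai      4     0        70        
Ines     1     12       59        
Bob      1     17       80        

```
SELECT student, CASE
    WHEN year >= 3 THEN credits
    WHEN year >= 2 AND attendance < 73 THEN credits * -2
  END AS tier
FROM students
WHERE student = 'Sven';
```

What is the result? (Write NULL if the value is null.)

-2

student = Sven: year=2, credits=1, attendance=57.
year >= 3 → false
year >= 2 AND attendance < 73 → true → -2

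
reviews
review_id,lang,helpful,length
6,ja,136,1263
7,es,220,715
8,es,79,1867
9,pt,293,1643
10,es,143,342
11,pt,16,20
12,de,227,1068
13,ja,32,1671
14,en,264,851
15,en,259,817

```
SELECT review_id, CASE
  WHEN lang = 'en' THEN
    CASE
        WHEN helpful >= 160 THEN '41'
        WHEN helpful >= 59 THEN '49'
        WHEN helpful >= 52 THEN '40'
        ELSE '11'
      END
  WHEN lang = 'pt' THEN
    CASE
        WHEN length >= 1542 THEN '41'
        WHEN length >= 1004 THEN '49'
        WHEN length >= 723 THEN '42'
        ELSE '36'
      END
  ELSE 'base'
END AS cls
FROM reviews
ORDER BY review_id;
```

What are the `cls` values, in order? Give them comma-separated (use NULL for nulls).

base, base, base, 41, base, 36, base, base, 41, 41

review_id=6: lang='ja' → outer ELSE → base
review_id=7: lang='es' → outer ELSE → base
review_id=8: lang='es' → outer ELSE → base
review_id=9: lang='pt' → inner[length >= 1542] → 41
review_id=10: lang='es' → outer ELSE → base
review_id=11: lang='pt' → inner[ELSE] → 36
review_id=12: lang='de' → outer ELSE → base
review_id=13: lang='ja' → outer ELSE → base
review_id=14: lang='en' → inner[helpful >= 160] → 41
review_id=15: lang='en' → inner[helpful >= 160] → 41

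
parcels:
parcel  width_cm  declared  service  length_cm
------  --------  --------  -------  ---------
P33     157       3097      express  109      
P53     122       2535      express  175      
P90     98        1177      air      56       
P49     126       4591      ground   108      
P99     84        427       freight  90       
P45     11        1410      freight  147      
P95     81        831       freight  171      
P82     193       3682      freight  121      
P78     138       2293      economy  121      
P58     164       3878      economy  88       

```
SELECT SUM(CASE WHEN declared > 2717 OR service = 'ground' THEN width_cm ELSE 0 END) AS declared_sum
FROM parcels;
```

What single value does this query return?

640

parcel=P33: ✓ → 157
parcel=P53: ✗
parcel=P90: ✗
parcel=P49: ✓ → 126
parcel=P99: ✗
parcel=P45: ✗
parcel=P95: ✗
parcel=P82: ✓ → 193
parcel=P78: ✗
parcel=P58: ✓ → 164
declared_sum = 157 + 126 + 193 + 164 = 640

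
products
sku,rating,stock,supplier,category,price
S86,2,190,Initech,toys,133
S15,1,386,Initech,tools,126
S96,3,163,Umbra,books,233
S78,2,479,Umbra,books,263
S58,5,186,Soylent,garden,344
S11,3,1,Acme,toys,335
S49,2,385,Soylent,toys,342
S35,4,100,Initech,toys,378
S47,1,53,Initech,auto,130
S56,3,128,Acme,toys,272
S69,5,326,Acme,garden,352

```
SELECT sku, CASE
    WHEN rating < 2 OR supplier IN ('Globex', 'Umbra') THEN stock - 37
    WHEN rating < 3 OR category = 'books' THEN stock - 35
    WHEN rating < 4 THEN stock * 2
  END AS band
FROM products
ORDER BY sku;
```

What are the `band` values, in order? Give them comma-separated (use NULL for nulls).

2, 349, NULL, 16, 350, 256, NULL, NULL, 442, 155, 126

sku=S11: rating < 4 → 2
sku=S15: rating < 2 OR supplier IN ('Globex', 'Umbra') → 349
sku=S35: (no match → NULL) → NULL
sku=S47: rating < 2 OR supplier IN ('Globex', 'Umbra') → 16
sku=S49: rating < 3 OR category = 'books' → 350
sku=S56: rating < 4 → 256
sku=S58: (no match → NULL) → NULL
sku=S69: (no match → NULL) → NULL
sku=S78: rating < 2 OR supplier IN ('Globex', 'Umbra') → 442
sku=S86: rating < 3 OR category = 'books' → 155
sku=S96: rating < 2 OR supplier IN ('Globex', 'Umbra') → 126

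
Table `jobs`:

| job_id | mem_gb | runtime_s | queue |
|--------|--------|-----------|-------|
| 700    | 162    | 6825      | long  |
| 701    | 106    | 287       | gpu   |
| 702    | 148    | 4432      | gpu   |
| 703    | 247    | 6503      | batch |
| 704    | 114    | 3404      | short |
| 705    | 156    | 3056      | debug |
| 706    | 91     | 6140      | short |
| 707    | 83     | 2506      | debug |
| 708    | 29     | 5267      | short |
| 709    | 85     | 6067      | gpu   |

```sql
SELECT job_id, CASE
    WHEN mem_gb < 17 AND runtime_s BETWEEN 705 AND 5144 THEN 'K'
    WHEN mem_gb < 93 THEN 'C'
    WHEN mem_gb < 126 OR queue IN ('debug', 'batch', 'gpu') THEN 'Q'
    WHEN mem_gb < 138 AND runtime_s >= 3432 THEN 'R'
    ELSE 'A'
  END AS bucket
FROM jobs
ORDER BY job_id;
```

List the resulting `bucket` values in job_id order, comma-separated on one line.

job_id=700: ELSE → A
job_id=701: mem_gb < 126 OR queue IN ('debug', 'batch', 'gpu') → Q
job_id=702: mem_gb < 126 OR queue IN ('debug', 'batch', 'gpu') → Q
job_id=703: mem_gb < 126 OR queue IN ('debug', 'batch', 'gpu') → Q
job_id=704: mem_gb < 126 OR queue IN ('debug', 'batch', 'gpu') → Q
job_id=705: mem_gb < 126 OR queue IN ('debug', 'batch', 'gpu') → Q
job_id=706: mem_gb < 93 → C
job_id=707: mem_gb < 93 → C
job_id=708: mem_gb < 93 → C
job_id=709: mem_gb < 93 → C

A, Q, Q, Q, Q, Q, C, C, C, C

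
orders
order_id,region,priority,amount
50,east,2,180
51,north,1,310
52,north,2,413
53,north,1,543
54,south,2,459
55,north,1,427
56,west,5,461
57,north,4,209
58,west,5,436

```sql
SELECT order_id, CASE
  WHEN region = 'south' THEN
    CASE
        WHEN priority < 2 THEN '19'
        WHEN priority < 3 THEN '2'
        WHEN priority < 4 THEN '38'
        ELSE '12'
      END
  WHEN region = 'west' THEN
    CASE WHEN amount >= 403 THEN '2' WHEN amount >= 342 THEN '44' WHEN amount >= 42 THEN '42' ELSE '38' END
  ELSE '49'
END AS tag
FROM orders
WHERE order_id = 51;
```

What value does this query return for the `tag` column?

49

order_id = 51: region=north, priority=1, amount=310.
region='north' → outer ELSE → 49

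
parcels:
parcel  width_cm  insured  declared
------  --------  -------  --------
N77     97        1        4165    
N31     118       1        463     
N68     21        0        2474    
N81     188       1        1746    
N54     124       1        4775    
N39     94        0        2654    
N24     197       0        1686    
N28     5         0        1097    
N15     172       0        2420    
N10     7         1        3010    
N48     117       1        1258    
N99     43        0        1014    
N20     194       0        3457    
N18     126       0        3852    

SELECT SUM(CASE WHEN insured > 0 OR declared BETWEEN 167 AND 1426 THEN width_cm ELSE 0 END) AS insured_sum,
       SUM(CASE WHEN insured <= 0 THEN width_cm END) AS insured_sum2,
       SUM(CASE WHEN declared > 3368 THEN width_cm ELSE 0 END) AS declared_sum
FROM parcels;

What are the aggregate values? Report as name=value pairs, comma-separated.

[insured_sum: insured > 0 OR declared BETWEEN 167 AND 1426]
parcel=N77: ✓ → 97
parcel=N31: ✓ → 118
parcel=N68: ✗
parcel=N81: ✓ → 188
parcel=N54: ✓ → 124
parcel=N39: ✗
parcel=N24: ✗
parcel=N28: ✓ → 5
parcel=N15: ✗
parcel=N10: ✓ → 7
parcel=N48: ✓ → 117
parcel=N99: ✓ → 43
parcel=N20: ✗
parcel=N18: ✗
insured_sum = 97 + 118 + 188 + 124 + 5 + 7 + 117 + 43 = 699
—
[insured_sum2: insured <= 0]
parcel=N77: ✗
parcel=N31: ✗
parcel=N68: ✓ → 21
parcel=N81: ✗
parcel=N54: ✗
parcel=N39: ✓ → 94
parcel=N24: ✓ → 197
parcel=N28: ✓ → 5
parcel=N15: ✓ → 172
parcel=N10: ✗
parcel=N48: ✗
parcel=N99: ✓ → 43
parcel=N20: ✓ → 194
parcel=N18: ✓ → 126
insured_sum2 = 21 + 94 + 197 + 5 + 172 + 43 + 194 + 126 = 852
—
[declared_sum: declared > 3368]
parcel=N77: ✓ → 97
parcel=N31: ✗
parcel=N68: ✗
parcel=N81: ✗
parcel=N54: ✓ → 124
parcel=N39: ✗
parcel=N24: ✗
parcel=N28: ✗
parcel=N15: ✗
parcel=N10: ✗
parcel=N48: ✗
parcel=N99: ✗
parcel=N20: ✓ → 194
parcel=N18: ✓ → 126
declared_sum = 97 + 124 + 194 + 126 = 541

insured_sum=699, insured_sum2=852, declared_sum=541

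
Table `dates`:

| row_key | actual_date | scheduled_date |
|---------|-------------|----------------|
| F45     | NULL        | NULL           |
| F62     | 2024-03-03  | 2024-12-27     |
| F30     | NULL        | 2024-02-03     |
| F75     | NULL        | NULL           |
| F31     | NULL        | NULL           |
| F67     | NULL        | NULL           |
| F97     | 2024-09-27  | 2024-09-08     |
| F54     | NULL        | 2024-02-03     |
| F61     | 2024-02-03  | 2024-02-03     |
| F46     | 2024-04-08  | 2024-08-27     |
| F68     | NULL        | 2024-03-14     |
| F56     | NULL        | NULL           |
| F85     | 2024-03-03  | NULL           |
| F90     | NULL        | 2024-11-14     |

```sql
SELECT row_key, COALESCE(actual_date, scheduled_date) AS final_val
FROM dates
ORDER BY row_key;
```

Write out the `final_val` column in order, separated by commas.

2024-02-03, NULL, NULL, 2024-04-08, 2024-02-03, NULL, 2024-02-03, 2024-03-03, NULL, 2024-03-14, NULL, 2024-03-03, 2024-11-14, 2024-09-27

row_key=F30: actual_date=NULL, scheduled_date=2024-02-03 → 2024-02-03
row_key=F31: actual_date=NULL, scheduled_date=NULL (all NULL) → NULL
row_key=F45: actual_date=NULL, scheduled_date=NULL (all NULL) → NULL
row_key=F46: actual_date=2024-04-08 → 2024-04-08
row_key=F54: actual_date=NULL, scheduled_date=2024-02-03 → 2024-02-03
row_key=F56: actual_date=NULL, scheduled_date=NULL (all NULL) → NULL
row_key=F61: actual_date=2024-02-03 → 2024-02-03
row_key=F62: actual_date=2024-03-03 → 2024-03-03
row_key=F67: actual_date=NULL, scheduled_date=NULL (all NULL) → NULL
row_key=F68: actual_date=NULL, scheduled_date=2024-03-14 → 2024-03-14
row_key=F75: actual_date=NULL, scheduled_date=NULL (all NULL) → NULL
row_key=F85: actual_date=2024-03-03 → 2024-03-03
row_key=F90: actual_date=NULL, scheduled_date=2024-11-14 → 2024-11-14
row_key=F97: actual_date=2024-09-27 → 2024-09-27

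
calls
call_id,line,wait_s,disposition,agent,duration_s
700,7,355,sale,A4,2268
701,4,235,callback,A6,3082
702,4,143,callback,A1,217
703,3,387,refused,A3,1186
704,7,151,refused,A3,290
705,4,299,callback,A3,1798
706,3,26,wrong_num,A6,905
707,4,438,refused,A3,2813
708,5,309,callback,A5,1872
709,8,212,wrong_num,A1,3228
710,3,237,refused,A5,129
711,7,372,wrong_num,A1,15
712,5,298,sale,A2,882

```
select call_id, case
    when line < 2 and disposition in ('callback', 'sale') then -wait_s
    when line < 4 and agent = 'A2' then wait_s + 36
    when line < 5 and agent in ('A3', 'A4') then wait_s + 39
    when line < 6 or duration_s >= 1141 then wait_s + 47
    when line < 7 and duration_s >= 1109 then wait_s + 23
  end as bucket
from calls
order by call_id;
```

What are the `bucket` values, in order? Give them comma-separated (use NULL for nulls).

402, 282, 190, 426, NULL, 338, 73, 477, 356, 259, 284, NULL, 345

call_id=700: line < 6 or duration_s >= 1141 → 402
call_id=701: line < 6 or duration_s >= 1141 → 282
call_id=702: line < 6 or duration_s >= 1141 → 190
call_id=703: line < 5 and agent in ('A3', 'A4') → 426
call_id=704: (no match → NULL) → NULL
call_id=705: line < 5 and agent in ('A3', 'A4') → 338
call_id=706: line < 6 or duration_s >= 1141 → 73
call_id=707: line < 5 and agent in ('A3', 'A4') → 477
call_id=708: line < 6 or duration_s >= 1141 → 356
call_id=709: line < 6 or duration_s >= 1141 → 259
call_id=710: line < 6 or duration_s >= 1141 → 284
call_id=711: (no match → NULL) → NULL
call_id=712: line < 6 or duration_s >= 1141 → 345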